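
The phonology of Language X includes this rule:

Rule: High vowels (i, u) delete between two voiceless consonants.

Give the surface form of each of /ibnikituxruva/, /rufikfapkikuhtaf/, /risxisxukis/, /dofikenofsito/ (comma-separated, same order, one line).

ibniktxruva, rufkfapkkhtaf, risxsxks, dofkenofsto

/ibnikituxruva/: /i/ is a high vowel flanked by voiceless consonants /k/ and /t/, so it deletes. /u/ is a high vowel flanked by voiceless consonants /t/ and /x/, so it deletes. → [ibniktxruva].
/rufikfapkikuhtaf/: /i/ is a high vowel flanked by voiceless consonants /f/ and /k/, so it deletes. /i/ is a high vowel flanked by voiceless consonants /k/ and /k/, so it deletes. /u/ is a high vowel flanked by voiceless consonants /k/ and /h/, so it deletes. → [rufkfapkkhtaf].
/risxisxukis/: /i/ is a high vowel flanked by voiceless consonants /x/ and /s/, so it deletes. /u/ is a high vowel flanked by voiceless consonants /x/ and /k/, so it deletes. /i/ is a high vowel flanked by voiceless consonants /k/ and /s/, so it deletes. → [risxsxks].
/dofikenofsito/: /i/ is a high vowel flanked by voiceless consonants /f/ and /k/, so it deletes. /i/ is a high vowel flanked by voiceless consonants /s/ and /t/, so it deletes. → [dofkenofsto].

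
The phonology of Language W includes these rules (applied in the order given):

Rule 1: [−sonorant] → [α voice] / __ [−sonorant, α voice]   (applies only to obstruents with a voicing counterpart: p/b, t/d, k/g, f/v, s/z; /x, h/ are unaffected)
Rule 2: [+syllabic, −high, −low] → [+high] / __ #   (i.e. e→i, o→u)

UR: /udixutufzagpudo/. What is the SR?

Rule 1 (regressive voicing assimilation): /f/ precedes the voiced obstruent /z/, so it voices to [v] by assimilation. /g/ precedes the voiceless obstruent /p/, so it devoices to [k] by assimilation. /udixutufzagpudo/ → udixutuvzakpudo.
Rule 2 (final vowel raising): /o/ is a mid vowel in word-final position, so it raises to [u]. /udixutuvzakpudo/ → udixutuvzakpudu.

udixutuvzakpudu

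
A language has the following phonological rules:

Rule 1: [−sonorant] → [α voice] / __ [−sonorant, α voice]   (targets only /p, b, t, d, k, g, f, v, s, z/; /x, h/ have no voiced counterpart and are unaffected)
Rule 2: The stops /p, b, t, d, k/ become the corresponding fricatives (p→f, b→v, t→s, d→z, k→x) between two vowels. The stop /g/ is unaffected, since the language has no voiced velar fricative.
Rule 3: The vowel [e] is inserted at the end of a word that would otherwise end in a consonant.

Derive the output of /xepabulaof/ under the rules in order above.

Rule 1 (regressive voicing assimilation): no segment meets the environment; /xepabulaof/ is unchanged.
Rule 2 (intervocalic spirantization): /p/ is a stop between vowels /e/ and /a/, so it spirantizes to the fricative [f]. /b/ is a stop between vowels /a/ and /u/, so it spirantizes to the fricative [v]. /xepabulaof/ → xefavulaof.
Rule 3 (final e-epenthesis): the form ends in the consonant /f/, so [e] is inserted word-finally. /xefavulaof/ → xefavulaofe.

xefavulaofe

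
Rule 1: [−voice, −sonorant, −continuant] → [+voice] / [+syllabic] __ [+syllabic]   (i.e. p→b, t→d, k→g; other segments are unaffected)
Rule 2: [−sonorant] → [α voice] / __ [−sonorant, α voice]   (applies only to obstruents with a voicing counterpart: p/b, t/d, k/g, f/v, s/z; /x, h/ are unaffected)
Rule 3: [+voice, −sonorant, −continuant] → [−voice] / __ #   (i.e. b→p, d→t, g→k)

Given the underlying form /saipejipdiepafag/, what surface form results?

Rule 1 (intervocalic voicing): /p/ is a voiceless stop between vowels /i/ and /e/, so it voices to [b]. /p/ is a voiceless stop between vowels /e/ and /a/, so it voices to [b]. /saipejipdiepafag/ → saibejipdiebafag.
Rule 2 (regressive voicing assimilation): /p/ precedes the voiced obstruent /d/, so it voices to [b] by assimilation. /saibejipdiebafag/ → saibejibdiebafag.
Rule 3 (final devoicing): /g/ is a voiced stop in word-final position, so it devoices to [k]. /saibejibdiebafag/ → saibejibdiebafak.

saibejibdiebafak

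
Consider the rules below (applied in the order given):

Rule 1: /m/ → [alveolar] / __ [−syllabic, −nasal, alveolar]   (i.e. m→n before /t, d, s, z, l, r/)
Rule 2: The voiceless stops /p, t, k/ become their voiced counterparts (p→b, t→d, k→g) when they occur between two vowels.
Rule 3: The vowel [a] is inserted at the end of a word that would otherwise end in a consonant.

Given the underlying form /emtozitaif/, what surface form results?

entozidaifa

Rule 1 (nasal place assimilation): /m/ precedes the alveolar consonant /t/, so it assimilates in place to [n]. /emtozitaif/ → entozitaif.
Rule 2 (intervocalic voicing): /t/ is a voiceless stop between vowels /i/ and /a/, so it voices to [d]. /entozitaif/ → entozidaif.
Rule 3 (final a-epenthesis): the form ends in the consonant /f/, so [a] is inserted word-finally. /entozidaif/ → entozidaifa.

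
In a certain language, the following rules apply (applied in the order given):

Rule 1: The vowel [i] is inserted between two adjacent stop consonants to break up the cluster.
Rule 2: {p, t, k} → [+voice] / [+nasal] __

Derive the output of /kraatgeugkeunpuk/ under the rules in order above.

kraatigeugikeunbuk

Rule 1 (stop-cluster i-epenthesis): /t/ and /g/ form a stop–stop cluster, so [i] is inserted between them. /g/ and /k/ form a stop–stop cluster, so [i] is inserted between them. /kraatgeugkeunpuk/ → kraatigeugikeunpuk.
Rule 2 (post-nasal voicing): /p/ is a voiceless stop immediately after the nasal /n/, so it voices to [b]. /kraatigeugikeunpuk/ → kraatigeugikeunbuk.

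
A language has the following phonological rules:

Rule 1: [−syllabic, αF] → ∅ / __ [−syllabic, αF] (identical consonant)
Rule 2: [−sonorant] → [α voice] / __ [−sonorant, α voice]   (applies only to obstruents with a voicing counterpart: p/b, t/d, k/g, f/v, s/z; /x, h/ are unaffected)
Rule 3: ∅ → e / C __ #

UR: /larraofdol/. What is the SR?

Rule 1 (degemination): /rr/ is a geminate; the first /r/ deletes. /larraofdol/ → laraofdol.
Rule 2 (regressive voicing assimilation): /f/ precedes the voiced obstruent /d/, so it voices to [v] by assimilation. /laraofdol/ → laraovdol.
Rule 3 (final e-epenthesis): the form ends in the consonant /l/, so [e] is inserted word-finally. /laraovdol/ → laraovdole.

laraovdole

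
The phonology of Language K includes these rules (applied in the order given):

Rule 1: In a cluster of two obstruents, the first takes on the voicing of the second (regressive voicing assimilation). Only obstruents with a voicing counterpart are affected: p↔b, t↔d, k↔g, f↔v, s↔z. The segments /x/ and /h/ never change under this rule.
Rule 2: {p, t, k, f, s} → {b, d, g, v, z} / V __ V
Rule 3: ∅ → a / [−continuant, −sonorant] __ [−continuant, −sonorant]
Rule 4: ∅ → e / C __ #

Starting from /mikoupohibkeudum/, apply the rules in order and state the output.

Rule 1 (regressive voicing assimilation): /b/ precedes the voiceless obstruent /k/, so it devoices to [p] by assimilation. /mikoupohibkeudum/ → mikoupohipkeudum.
Rule 2 (intervocalic voicing): /k/ is a voiceless obstruent between vowels /i/ and /o/, so it voices to [g]. /p/ is a voiceless obstruent between vowels /u/ and /o/, so it voices to [b]. /mikoupohipkeudum/ → migoubohipkeudum.
Rule 3 (stop-cluster a-epenthesis): /p/ and /k/ form a stop–stop cluster, so [a] is inserted between them. /migoubohipkeudum/ → migoubohipakeudum.
Rule 4 (final e-epenthesis): the form ends in the consonant /m/, so [e] is inserted word-finally. /migoubohipakeudum/ → migoubohipakeudume.

migoubohipakeudume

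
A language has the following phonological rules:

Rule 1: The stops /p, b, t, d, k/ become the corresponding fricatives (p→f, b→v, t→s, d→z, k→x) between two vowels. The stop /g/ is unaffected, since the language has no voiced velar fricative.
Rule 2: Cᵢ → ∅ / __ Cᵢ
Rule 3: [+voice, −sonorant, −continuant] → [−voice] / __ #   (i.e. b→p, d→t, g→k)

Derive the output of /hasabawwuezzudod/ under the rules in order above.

hasavawuezuzot

Rule 1 (intervocalic spirantization): /b/ is a stop between vowels /a/ and /a/, so it spirantizes to the fricative [v]. /d/ is a stop between vowels /u/ and /o/, so it spirantizes to the fricative [z]. /hasabawwuezzudod/ → hasavawwuezzuzod.
Rule 2 (degemination): /ww/ is a geminate; the first /w/ deletes. /zz/ is a geminate; the first /z/ deletes. /hasavawwuezzuzod/ → hasavawuezuzod.
Rule 3 (final devoicing): /d/ is a voiced stop in word-final position, so it devoices to [t]. /hasavawuezuzod/ → hasavawuezuzot.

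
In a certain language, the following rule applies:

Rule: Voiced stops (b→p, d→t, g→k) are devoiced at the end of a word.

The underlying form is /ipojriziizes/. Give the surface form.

ipojriziizes

No segment of /ipojriziizes/ meets the structural description of the rule, so the form surfaces unchanged.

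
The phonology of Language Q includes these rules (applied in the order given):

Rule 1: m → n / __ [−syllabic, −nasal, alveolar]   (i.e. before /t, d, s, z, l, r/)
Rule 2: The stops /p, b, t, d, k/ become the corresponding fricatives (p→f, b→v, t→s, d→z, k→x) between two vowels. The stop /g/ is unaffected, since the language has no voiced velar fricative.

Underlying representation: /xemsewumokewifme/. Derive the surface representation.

Rule 1 (nasal place assimilation): /m/ precedes the alveolar consonant /s/, so it assimilates in place to [n]. /xemsewumokewifme/ → xensewumokewifme.
Rule 2 (intervocalic spirantization): /k/ is a stop between vowels /o/ and /e/, so it spirantizes to the fricative [x]. /xensewumokewifme/ → xensewumoxewifme.

xensewumoxewifme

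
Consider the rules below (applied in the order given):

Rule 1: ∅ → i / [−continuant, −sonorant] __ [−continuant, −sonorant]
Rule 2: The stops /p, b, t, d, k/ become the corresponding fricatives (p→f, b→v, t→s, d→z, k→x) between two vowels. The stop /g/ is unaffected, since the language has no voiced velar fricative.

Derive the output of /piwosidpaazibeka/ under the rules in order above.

piwosizifaazivexa

Rule 1 (stop-cluster i-epenthesis): /d/ and /p/ form a stop–stop cluster, so [i] is inserted between them. /piwosidpaazibeka/ → piwosidipaazibeka.
Rule 2 (intervocalic spirantization): /d/ is a stop between vowels /i/ and /i/, so it spirantizes to the fricative [z]. /p/ is a stop between vowels /i/ and /a/, so it spirantizes to the fricative [f]. /b/ is a stop between vowels /i/ and /e/, so it spirantizes to the fricative [v]. /k/ is a stop between vowels /e/ and /a/, so it spirantizes to the fricative [x]. /piwosidipaazibeka/ → piwosizifaazivexa.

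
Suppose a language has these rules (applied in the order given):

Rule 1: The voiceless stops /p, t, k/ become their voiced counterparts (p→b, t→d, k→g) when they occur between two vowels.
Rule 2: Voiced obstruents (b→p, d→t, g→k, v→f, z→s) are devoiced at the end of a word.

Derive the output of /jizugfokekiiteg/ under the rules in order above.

jizugfogegiidek

Rule 1 (intervocalic voicing): /k/ is a voiceless stop between vowels /o/ and /e/, so it voices to [g]. /k/ is a voiceless stop between vowels /e/ and /i/, so it voices to [g]. /t/ is a voiceless stop between vowels /i/ and /e/, so it voices to [d]. /jizugfokekiiteg/ → jizugfogegiideg.
Rule 2 (final devoicing): /g/ is a voiced obstruent in word-final position, so it devoices to [k]. /jizugfogegiideg/ → jizugfogegiidek.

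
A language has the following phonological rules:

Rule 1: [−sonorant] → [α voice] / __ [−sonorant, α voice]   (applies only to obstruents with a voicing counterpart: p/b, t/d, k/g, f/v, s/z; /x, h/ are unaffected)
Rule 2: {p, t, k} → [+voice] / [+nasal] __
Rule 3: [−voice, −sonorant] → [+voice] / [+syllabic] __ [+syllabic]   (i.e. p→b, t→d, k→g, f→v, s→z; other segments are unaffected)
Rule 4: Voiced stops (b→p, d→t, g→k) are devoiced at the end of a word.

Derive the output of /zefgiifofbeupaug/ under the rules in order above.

Rule 1 (regressive voicing assimilation): /f/ precedes the voiced obstruent /g/, so it voices to [v] by assimilation. /f/ precedes the voiced obstruent /b/, so it voices to [v] by assimilation. /zefgiifofbeupaug/ → zevgiifovbeupaug.
Rule 2 (post-nasal voicing): no segment meets the environment; /zevgiifovbeupaug/ is unchanged.
Rule 3 (intervocalic voicing): /f/ is a voiceless obstruent between vowels /i/ and /o/, so it voices to [v]. /p/ is a voiceless obstruent between vowels /u/ and /a/, so it voices to [b]. /zevgiifovbeupaug/ → zevgiivovbeubaug.
Rule 4 (final devoicing): /g/ is a voiced stop in word-final position, so it devoices to [k]. /zevgiivovbeubaug/ → zevgiivovbeubauk.

zevgiivovbeubauk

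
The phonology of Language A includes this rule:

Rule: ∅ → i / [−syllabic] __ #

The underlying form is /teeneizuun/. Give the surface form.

the form ends in the consonant /n/, so [i] is inserted word-finally.
Surface form: [teeneizuuni].

teeneizuuni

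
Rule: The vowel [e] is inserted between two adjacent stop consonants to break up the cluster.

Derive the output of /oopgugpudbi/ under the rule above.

/p/ and /g/ form a stop–stop cluster, so [e] is inserted between them.
/g/ and /p/ form a stop–stop cluster, so [e] is inserted between them.
/d/ and /b/ form a stop–stop cluster, so [e] is inserted between them.
Surface form: [oopegugepudebi].

oopegugepudebi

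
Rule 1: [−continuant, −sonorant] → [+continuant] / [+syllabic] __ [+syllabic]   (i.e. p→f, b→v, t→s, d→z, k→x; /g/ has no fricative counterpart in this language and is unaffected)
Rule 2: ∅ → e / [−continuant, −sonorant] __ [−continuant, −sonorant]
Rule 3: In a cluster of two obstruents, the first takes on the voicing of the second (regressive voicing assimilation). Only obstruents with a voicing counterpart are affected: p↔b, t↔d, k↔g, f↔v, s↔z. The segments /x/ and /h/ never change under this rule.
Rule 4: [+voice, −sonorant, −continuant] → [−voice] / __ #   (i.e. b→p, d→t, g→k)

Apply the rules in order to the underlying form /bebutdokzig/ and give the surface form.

bevutedogzik

Rule 1 (intervocalic spirantization): /b/ is a stop between vowels /e/ and /u/, so it spirantizes to the fricative [v]. /bebutdokzig/ → bevutdokzig.
Rule 2 (stop-cluster e-epenthesis): /t/ and /d/ form a stop–stop cluster, so [e] is inserted between them. /bevutdokzig/ → bevutedokzig.
Rule 3 (regressive voicing assimilation): /k/ precedes the voiced obstruent /z/, so it voices to [g] by assimilation. /bevutedokzig/ → bevutedogzig.
Rule 4 (final devoicing): /g/ is a voiced stop in word-final position, so it devoices to [k]. /bevutedogzig/ → bevutedogzik.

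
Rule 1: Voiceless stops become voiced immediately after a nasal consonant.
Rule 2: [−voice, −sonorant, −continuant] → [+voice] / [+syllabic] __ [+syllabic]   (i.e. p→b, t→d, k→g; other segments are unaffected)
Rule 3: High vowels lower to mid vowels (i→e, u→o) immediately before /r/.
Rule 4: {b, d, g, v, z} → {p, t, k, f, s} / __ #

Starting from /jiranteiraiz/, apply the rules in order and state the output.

jerandeerais

Rule 1 (post-nasal voicing): /t/ is a voiceless stop immediately after the nasal /n/, so it voices to [d]. /jiranteiraiz/ → jirandeiraiz.
Rule 2 (intervocalic voicing): no segment meets the environment; /jirandeiraiz/ is unchanged.
Rule 3 (pre-rhotic lowering): /i/ is a high vowel immediately before /r/, so it lowers to [e]. /i/ is a high vowel immediately before /r/, so it lowers to [e]. /jirandeiraiz/ → jerandeeraiz.
Rule 4 (final devoicing): /z/ is a voiced obstruent in word-final position, so it devoices to [s]. /jerandeeraiz/ → jerandeerais.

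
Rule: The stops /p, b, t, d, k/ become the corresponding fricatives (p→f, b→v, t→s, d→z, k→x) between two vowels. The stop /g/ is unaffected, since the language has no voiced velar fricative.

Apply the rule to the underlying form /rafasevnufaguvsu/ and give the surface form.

No segment of /rafasevnufaguvsu/ meets the structural description of the rule, so the form surfaces unchanged.

rafasevnufaguvsu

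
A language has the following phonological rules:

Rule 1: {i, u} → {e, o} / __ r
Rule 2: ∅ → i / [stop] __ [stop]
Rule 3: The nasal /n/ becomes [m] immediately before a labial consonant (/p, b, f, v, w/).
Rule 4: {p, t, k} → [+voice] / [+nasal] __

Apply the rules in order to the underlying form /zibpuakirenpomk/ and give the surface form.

Rule 1 (pre-rhotic lowering): /i/ is a high vowel immediately before /r/, so it lowers to [e]. /zibpuakirenpomk/ → zibpuakerenpomk.
Rule 2 (stop-cluster i-epenthesis): /b/ and /p/ form a stop–stop cluster, so [i] is inserted between them. /zibpuakerenpomk/ → zibipuakerenpomk.
Rule 3 (nasal place assimilation): /n/ precedes the labial consonant /p/, so it assimilates in place to [m]. /zibipuakerenpomk/ → zibipuakerempomk.
Rule 4 (post-nasal voicing): /p/ is a voiceless stop immediately after the nasal /m/, so it voices to [b]. /k/ is a voiceless stop immediately after the nasal /m/, so it voices to [g]. /zibipuakerempomk/ → zibipuakerembomg.

zibipuakerembomg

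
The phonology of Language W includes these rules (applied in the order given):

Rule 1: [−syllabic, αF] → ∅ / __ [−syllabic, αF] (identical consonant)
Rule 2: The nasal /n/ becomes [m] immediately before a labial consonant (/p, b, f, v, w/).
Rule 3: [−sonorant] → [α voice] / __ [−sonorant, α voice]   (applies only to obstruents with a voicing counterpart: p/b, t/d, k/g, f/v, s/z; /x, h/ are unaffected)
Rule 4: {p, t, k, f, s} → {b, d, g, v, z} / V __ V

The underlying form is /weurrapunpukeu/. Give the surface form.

Rule 1 (degemination): /rr/ is a geminate; the first /r/ deletes. /weurrapunpukeu/ → weurapunpukeu.
Rule 2 (nasal place assimilation): /n/ precedes the labial consonant /p/, so it assimilates in place to [m]. /weurapunpukeu/ → weurapumpukeu.
Rule 3 (regressive voicing assimilation): no segment meets the environment; /weurapumpukeu/ is unchanged.
Rule 4 (intervocalic voicing): /p/ is a voiceless obstruent between vowels /a/ and /u/, so it voices to [b]. /k/ is a voiceless obstruent between vowels /u/ and /e/, so it voices to [g]. /weurapumpukeu/ → weurabumpugeu.

weurabumpugeu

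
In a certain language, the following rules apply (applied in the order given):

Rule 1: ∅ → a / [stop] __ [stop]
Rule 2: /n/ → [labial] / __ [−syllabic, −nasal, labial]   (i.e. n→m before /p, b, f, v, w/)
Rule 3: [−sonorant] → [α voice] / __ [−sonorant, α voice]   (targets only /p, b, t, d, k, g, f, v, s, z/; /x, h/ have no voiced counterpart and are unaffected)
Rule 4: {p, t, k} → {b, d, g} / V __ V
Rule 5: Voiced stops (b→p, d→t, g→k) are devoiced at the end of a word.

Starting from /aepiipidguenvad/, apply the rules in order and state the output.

Rule 1 (stop-cluster a-epenthesis): /d/ and /g/ form a stop–stop cluster, so [a] is inserted between them. /aepiipidguenvad/ → aepiipidaguenvad.
Rule 2 (nasal place assimilation): /n/ precedes the labial consonant /v/, so it assimilates in place to [m]. /aepiipidaguenvad/ → aepiipidaguemvad.
Rule 3 (regressive voicing assimilation): no segment meets the environment; /aepiipidaguemvad/ is unchanged.
Rule 4 (intervocalic voicing): /p/ is a voiceless stop between vowels /e/ and /i/, so it voices to [b]. /p/ is a voiceless stop between vowels /i/ and /i/, so it voices to [b]. /aepiipidaguemvad/ → aebiibidaguemvad.
Rule 5 (final devoicing): /d/ is a voiced stop in word-final position, so it devoices to [t]. /aebiibidaguemvad/ → aebiibidaguemvat.

aebiibidaguemvat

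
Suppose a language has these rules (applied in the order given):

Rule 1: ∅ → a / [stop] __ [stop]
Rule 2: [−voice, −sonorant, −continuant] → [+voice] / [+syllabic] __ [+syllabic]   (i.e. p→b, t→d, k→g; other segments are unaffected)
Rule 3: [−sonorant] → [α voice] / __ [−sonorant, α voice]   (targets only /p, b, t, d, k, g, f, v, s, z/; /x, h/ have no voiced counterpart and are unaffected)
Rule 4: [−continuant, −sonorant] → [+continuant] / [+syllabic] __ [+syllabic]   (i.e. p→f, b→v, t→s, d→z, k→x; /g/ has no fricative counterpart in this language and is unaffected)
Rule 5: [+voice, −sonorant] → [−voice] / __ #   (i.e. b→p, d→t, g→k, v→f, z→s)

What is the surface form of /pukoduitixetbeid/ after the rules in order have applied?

Rule 1 (stop-cluster a-epenthesis): /t/ and /b/ form a stop–stop cluster, so [a] is inserted between them. /pukoduitixetbeid/ → pukoduitixetabeid.
Rule 2 (intervocalic voicing): /k/ is a voiceless stop between vowels /u/ and /o/, so it voices to [g]. /t/ is a voiceless stop between vowels /i/ and /i/, so it voices to [d]. /t/ is a voiceless stop between vowels /e/ and /a/, so it voices to [d]. /pukoduitixetabeid/ → pugoduidixedabeid.
Rule 3 (regressive voicing assimilation): no segment meets the environment; /pugoduidixedabeid/ is unchanged.
Rule 4 (intervocalic spirantization): /d/ is a stop between vowels /o/ and /u/, so it spirantizes to the fricative [z]. /d/ is a stop between vowels /i/ and /i/, so it spirantizes to the fricative [z]. /d/ is a stop between vowels /e/ and /a/, so it spirantizes to the fricative [z]. /b/ is a stop between vowels /a/ and /e/, so it spirantizes to the fricative [v]. /pugoduidixedabeid/ → pugozuizixezaveid.
Rule 5 (final devoicing): /d/ is a voiced obstruent in word-final position, so it devoices to [t]. /pugozuizixezaveid/ → pugozuizixezaveit.

pugozuizixezaveit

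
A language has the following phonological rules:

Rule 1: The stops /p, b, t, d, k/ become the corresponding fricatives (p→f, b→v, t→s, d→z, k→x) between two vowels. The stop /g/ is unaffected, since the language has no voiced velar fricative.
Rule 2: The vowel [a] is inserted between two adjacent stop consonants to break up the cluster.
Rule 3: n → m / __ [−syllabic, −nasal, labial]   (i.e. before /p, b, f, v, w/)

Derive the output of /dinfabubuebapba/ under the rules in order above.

Rule 1 (intervocalic spirantization): /b/ is a stop between vowels /a/ and /u/, so it spirantizes to the fricative [v]. /b/ is a stop between vowels /u/ and /u/, so it spirantizes to the fricative [v]. /b/ is a stop between vowels /e/ and /a/, so it spirantizes to the fricative [v]. /dinfabubuebapba/ → dinfavuvuevapba.
Rule 2 (stop-cluster a-epenthesis): /p/ and /b/ form a stop–stop cluster, so [a] is inserted between them. /dinfavuvuevapba/ → dinfavuvuevapaba.
Rule 3 (nasal place assimilation): /n/ precedes the labial consonant /f/, so it assimilates in place to [m]. /dinfavuvuevapaba/ → dimfavuvuevapaba.

dimfavuvuevapaba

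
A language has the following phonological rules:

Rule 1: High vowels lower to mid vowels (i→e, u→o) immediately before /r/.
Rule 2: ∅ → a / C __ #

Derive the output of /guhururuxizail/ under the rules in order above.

Rule 1 (pre-rhotic lowering): /u/ is a high vowel immediately before /r/, so it lowers to [o]. /u/ is a high vowel immediately before /r/, so it lowers to [o]. /guhururuxizail/ → guhororuxizail.
Rule 2 (final a-epenthesis): the form ends in the consonant /l/, so [a] is inserted word-finally. /guhororuxizail/ → guhororuxizaila.

guhororuxizaila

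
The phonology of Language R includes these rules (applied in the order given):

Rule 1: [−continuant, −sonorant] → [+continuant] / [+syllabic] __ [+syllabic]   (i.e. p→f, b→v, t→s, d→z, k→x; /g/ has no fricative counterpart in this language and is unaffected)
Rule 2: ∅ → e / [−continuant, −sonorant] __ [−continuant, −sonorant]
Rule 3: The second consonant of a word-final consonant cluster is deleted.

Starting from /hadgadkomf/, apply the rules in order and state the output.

Rule 1 (intervocalic spirantization): no segment meets the environment; /hadgadkomf/ is unchanged.
Rule 2 (stop-cluster e-epenthesis): /d/ and /g/ form a stop–stop cluster, so [e] is inserted between them. /d/ and /k/ form a stop–stop cluster, so [e] is inserted between them. /hadgadkomf/ → hadegadekomf.
Rule 3 (final cluster simplification): /f/ is the second consonant of a word-final cluster /mf/, so it deletes. /hadegadekomf/ → hadegadekom.

hadegadekom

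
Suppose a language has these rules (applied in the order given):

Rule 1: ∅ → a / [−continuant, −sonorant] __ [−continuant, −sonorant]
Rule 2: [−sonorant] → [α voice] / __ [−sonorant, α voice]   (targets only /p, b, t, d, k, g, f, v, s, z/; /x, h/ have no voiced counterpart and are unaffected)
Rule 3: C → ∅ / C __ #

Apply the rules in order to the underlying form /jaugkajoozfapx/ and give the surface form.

jaugakajoosfap

Rule 1 (stop-cluster a-epenthesis): /g/ and /k/ form a stop–stop cluster, so [a] is inserted between them. /jaugkajoozfapx/ → jaugakajoozfapx.
Rule 2 (regressive voicing assimilation): /z/ precedes the voiceless obstruent /f/, so it devoices to [s] by assimilation. /jaugakajoozfapx/ → jaugakajoosfapx.
Rule 3 (final cluster simplification): /x/ is the second consonant of a word-final cluster /px/, so it deletes. /jaugakajoosfapx/ → jaugakajoosfap.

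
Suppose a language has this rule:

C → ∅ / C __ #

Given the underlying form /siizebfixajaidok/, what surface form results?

No segment of /siizebfixajaidok/ meets the structural description of the rule, so the form surfaces unchanged.

siizebfixajaidok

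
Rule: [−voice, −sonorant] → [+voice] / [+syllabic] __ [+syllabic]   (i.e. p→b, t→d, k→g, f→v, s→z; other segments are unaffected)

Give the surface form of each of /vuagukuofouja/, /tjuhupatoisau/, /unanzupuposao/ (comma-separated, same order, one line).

/vuagukuofouja/: /k/ is a voiceless obstruent between vowels /u/ and /u/, so it voices to [g]. /f/ is a voiceless obstruent between vowels /o/ and /o/, so it voices to [v]. → [vuaguguovouja].
/tjuhupatoisau/: /p/ is a voiceless obstruent between vowels /u/ and /a/, so it voices to [b]. /t/ is a voiceless obstruent between vowels /a/ and /o/, so it voices to [d]. /s/ is a voiceless obstruent between vowels /i/ and /a/, so it voices to [z]. → [tjuhubadoizau].
/unanzupuposao/: /p/ is a voiceless obstruent between vowels /u/ and /u/, so it voices to [b]. /p/ is a voiceless obstruent between vowels /u/ and /o/, so it voices to [b]. /s/ is a voiceless obstruent between vowels /o/ and /a/, so it voices to [z]. → [unanzububozao].

vuaguguovouja, tjuhubadoizau, unanzububozao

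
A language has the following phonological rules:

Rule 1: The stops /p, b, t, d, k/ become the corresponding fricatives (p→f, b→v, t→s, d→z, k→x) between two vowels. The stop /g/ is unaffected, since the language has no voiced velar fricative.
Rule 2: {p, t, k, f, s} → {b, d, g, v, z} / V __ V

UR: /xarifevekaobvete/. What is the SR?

Rule 1 (intervocalic spirantization): /k/ is a stop between vowels /e/ and /a/, so it spirantizes to the fricative [x]. /t/ is a stop between vowels /e/ and /e/, so it spirantizes to the fricative [s]. /xarifevekaobvete/ → xarifevexaobvese.
Rule 2 (intervocalic voicing): /f/ is a voiceless obstruent between vowels /i/ and /e/, so it voices to [v]. /s/ is a voiceless obstruent between vowels /e/ and /e/, so it voices to [z]. /xarifevexaobvese/ → xarivevexaobveze.

xarivevexaobveze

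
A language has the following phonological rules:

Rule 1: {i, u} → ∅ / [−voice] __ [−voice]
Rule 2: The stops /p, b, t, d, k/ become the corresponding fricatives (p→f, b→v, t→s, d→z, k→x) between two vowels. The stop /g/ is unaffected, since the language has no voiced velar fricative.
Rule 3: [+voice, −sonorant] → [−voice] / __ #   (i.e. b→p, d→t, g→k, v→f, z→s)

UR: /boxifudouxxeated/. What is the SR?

Rule 1 (high vowel syncope): /i/ is a high vowel flanked by voiceless consonants /x/ and /f/, so it deletes. /boxifudouxxeated/ → boxfudouxxeated.
Rule 2 (intervocalic spirantization): /d/ is a stop between vowels /u/ and /o/, so it spirantizes to the fricative [z]. /t/ is a stop between vowels /a/ and /e/, so it spirantizes to the fricative [s]. /boxfudouxxeated/ → boxfuzouxxeased.
Rule 3 (final devoicing): /d/ is a voiced obstruent in word-final position, so it devoices to [t]. /boxfuzouxxeased/ → boxfuzouxxeaset.

boxfuzouxxeaset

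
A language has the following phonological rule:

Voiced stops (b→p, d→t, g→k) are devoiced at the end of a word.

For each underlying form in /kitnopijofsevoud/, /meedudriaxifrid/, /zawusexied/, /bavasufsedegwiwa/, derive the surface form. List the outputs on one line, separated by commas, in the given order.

kitnopijofsevout, meedudriaxifrit, zawusexiet, bavasufsedegwiwa

/kitnopijofsevoud/: /d/ is a voiced stop in word-final position, so it devoices to [t]. → [kitnopijofsevout].
/meedudriaxifrid/: /d/ is a voiced stop in word-final position, so it devoices to [t]. → [meedudriaxifrit].
/zawusexied/: /d/ is a voiced stop in word-final position, so it devoices to [t]. → [zawusexiet].
/bavasufsedegwiwa/: the rule's environment is not met; surfaces unchanged as [bavasufsedegwiwa].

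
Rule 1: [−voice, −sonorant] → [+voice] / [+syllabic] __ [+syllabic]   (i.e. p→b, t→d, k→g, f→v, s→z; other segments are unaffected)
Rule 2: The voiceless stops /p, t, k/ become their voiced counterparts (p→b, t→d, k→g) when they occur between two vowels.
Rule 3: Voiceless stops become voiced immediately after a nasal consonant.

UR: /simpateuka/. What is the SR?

simbadeuga

Rule 1 (intervocalic voicing): /t/ is a voiceless obstruent between vowels /a/ and /e/, so it voices to [d]. /k/ is a voiceless obstruent between vowels /u/ and /a/, so it voices to [g]. /simpateuka/ → simpadeuga.
Rule 2 (intervocalic voicing): no segment meets the environment; /simpadeuga/ is unchanged.
Rule 3 (post-nasal voicing): /p/ is a voiceless stop immediately after the nasal /m/, so it voices to [b]. /simpadeuga/ → simbadeuga.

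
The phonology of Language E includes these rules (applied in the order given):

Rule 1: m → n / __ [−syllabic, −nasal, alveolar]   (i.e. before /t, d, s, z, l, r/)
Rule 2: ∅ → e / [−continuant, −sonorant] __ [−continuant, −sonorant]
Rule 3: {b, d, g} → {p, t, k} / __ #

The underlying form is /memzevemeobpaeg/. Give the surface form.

menzevemeobepaek

Rule 1 (nasal place assimilation): /m/ precedes the alveolar consonant /z/, so it assimilates in place to [n]. /memzevemeobpaeg/ → menzevemeobpaeg.
Rule 2 (stop-cluster e-epenthesis): /b/ and /p/ form a stop–stop cluster, so [e] is inserted between them. /menzevemeobpaeg/ → menzevemeobepaeg.
Rule 3 (final devoicing): /g/ is a voiced stop in word-final position, so it devoices to [k]. /menzevemeobepaeg/ → menzevemeobepaek.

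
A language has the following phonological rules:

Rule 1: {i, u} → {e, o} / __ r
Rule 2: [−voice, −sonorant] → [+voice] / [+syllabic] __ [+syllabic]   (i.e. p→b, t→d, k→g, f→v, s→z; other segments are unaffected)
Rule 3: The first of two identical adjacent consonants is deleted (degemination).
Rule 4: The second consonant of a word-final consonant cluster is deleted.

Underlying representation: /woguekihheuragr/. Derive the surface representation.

woguegiheorag

Rule 1 (pre-rhotic lowering): /u/ is a high vowel immediately before /r/, so it lowers to [o]. /woguekihheuragr/ → woguekihheoragr.
Rule 2 (intervocalic voicing): /k/ is a voiceless obstruent between vowels /e/ and /i/, so it voices to [g]. /woguekihheoragr/ → woguegihheoragr.
Rule 3 (degemination): /hh/ is a geminate; the first /h/ deletes. /woguegihheoragr/ → woguegiheoragr.
Rule 4 (final cluster simplification): /r/ is the second consonant of a word-final cluster /gr/, so it deletes. /woguegiheoragr/ → woguegiheorag.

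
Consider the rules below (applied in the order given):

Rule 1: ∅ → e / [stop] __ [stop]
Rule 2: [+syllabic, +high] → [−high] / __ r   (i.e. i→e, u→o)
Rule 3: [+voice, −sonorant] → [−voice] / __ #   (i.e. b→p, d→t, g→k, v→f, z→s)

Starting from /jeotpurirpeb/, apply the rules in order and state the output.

jeoteporerpep

Rule 1 (stop-cluster e-epenthesis): /t/ and /p/ form a stop–stop cluster, so [e] is inserted between them. /jeotpurirpeb/ → jeotepurirpeb.
Rule 2 (pre-rhotic lowering): /u/ is a high vowel immediately before /r/, so it lowers to [o]. /i/ is a high vowel immediately before /r/, so it lowers to [e]. /jeotepurirpeb/ → jeoteporerpeb.
Rule 3 (final devoicing): /b/ is a voiced obstruent in word-final position, so it devoices to [p]. /jeoteporerpeb/ → jeoteporerpep.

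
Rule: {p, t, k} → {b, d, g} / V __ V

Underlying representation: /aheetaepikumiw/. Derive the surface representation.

/t/ is a voiceless stop between vowels /e/ and /a/, so it voices to [d].
/p/ is a voiceless stop between vowels /e/ and /i/, so it voices to [b].
/k/ is a voiceless stop between vowels /i/ and /u/, so it voices to [g].
Surface form: [aheedaebigumiw].

aheedaebigumiw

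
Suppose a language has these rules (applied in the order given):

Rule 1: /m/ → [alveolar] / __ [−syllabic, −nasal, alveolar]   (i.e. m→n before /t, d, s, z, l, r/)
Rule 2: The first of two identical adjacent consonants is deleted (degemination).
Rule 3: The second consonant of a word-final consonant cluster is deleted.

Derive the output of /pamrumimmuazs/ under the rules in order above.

Rule 1 (nasal place assimilation): /m/ precedes the alveolar consonant /r/, so it assimilates in place to [n]. /pamrumimmuazs/ → panrumimmuazs.
Rule 2 (degemination): /mm/ is a geminate; the first /m/ deletes. /panrumimmuazs/ → panrumimuazs.
Rule 3 (final cluster simplification): /s/ is the second consonant of a word-final cluster /zs/, so it deletes. /panrumimuazs/ → panrumimuaz.

panrumimuaz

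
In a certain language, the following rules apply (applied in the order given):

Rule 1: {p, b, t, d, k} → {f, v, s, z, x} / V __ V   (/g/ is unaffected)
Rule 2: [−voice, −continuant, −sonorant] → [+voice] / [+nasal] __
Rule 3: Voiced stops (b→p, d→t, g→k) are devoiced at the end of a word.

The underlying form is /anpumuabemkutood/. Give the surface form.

Rule 1 (intervocalic spirantization): /b/ is a stop between vowels /a/ and /e/, so it spirantizes to the fricative [v]. /t/ is a stop between vowels /u/ and /o/, so it spirantizes to the fricative [s]. /anpumuabemkutood/ → anpumuavemkusood.
Rule 2 (post-nasal voicing): /p/ is a voiceless stop immediately after the nasal /n/, so it voices to [b]. /k/ is a voiceless stop immediately after the nasal /m/, so it voices to [g]. /anpumuavemkusood/ → anbumuavemgusood.
Rule 3 (final devoicing): /d/ is a voiced stop in word-final position, so it devoices to [t]. /anbumuavemgusood/ → anbumuavemgusoot.

anbumuavemgusoot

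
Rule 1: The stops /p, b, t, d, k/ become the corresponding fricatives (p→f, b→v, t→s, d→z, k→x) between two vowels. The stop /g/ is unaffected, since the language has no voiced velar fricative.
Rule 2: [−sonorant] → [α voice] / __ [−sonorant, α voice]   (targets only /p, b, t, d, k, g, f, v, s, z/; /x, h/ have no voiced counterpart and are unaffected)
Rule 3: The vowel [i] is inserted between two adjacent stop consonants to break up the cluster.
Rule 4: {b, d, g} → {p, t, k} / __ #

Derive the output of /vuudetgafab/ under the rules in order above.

vuuzedigafap

Rule 1 (intervocalic spirantization): /d/ is a stop between vowels /u/ and /e/, so it spirantizes to the fricative [z]. /vuudetgafab/ → vuuzetgafab.
Rule 2 (regressive voicing assimilation): /t/ precedes the voiced obstruent /g/, so it voices to [d] by assimilation. /vuuzetgafab/ → vuuzedgafab.
Rule 3 (stop-cluster i-epenthesis): /d/ and /g/ form a stop–stop cluster, so [i] is inserted between them. /vuuzedgafab/ → vuuzedigafab.
Rule 4 (final devoicing): /b/ is a voiced stop in word-final position, so it devoices to [p]. /vuuzedigafab/ → vuuzedigafap.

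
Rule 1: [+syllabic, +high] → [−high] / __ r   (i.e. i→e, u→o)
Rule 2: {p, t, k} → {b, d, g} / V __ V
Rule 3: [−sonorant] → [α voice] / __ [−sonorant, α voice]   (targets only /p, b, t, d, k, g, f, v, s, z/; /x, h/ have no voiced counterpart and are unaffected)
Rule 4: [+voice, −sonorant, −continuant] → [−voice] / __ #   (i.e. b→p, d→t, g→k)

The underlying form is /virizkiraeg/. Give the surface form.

Rule 1 (pre-rhotic lowering): /i/ is a high vowel immediately before /r/, so it lowers to [e]. /i/ is a high vowel immediately before /r/, so it lowers to [e]. /virizkiraeg/ → verizkeraeg.
Rule 2 (intervocalic voicing): no segment meets the environment; /verizkeraeg/ is unchanged.
Rule 3 (regressive voicing assimilation): /z/ precedes the voiceless obstruent /k/, so it devoices to [s] by assimilation. /verizkeraeg/ → veriskeraeg.
Rule 4 (final devoicing): /g/ is a voiced stop in word-final position, so it devoices to [k]. /veriskeraeg/ → veriskeraek.

veriskeraek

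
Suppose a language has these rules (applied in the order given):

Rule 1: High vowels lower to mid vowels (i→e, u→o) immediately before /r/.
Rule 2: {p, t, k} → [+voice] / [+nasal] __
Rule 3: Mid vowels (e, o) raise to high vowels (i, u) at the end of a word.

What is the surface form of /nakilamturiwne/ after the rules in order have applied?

Rule 1 (pre-rhotic lowering): /u/ is a high vowel immediately before /r/, so it lowers to [o]. /nakilamturiwne/ → nakilamtoriwne.
Rule 2 (post-nasal voicing): /t/ is a voiceless stop immediately after the nasal /m/, so it voices to [d]. /nakilamtoriwne/ → nakilamdoriwne.
Rule 3 (final vowel raising): /e/ is a mid vowel in word-final position, so it raises to [i]. /nakilamdoriwne/ → nakilamdoriwni.

nakilamdoriwni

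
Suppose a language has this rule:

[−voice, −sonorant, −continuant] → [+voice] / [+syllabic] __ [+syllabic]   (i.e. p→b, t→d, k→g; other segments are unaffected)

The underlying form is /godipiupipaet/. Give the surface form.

Scanning /godipiupipaet/: /p/ is a voiceless stop between vowels /i/ and /i/, so it voices to [b]; /p/ is a voiceless stop between vowels /u/ and /i/, so it voices to [b]; /p/ is a voiceless stop between vowels /i/ and /a/, so it voices to [b]; /t/ at position 13 is not in the conditioning environment.
Result: [godibiubibaet].

godibiubibaet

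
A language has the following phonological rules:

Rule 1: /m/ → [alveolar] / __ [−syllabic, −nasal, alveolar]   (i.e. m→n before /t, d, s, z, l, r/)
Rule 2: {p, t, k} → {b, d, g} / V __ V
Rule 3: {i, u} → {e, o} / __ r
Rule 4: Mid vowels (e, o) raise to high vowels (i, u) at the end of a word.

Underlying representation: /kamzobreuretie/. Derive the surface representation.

Rule 1 (nasal place assimilation): /m/ precedes the alveolar consonant /z/, so it assimilates in place to [n]. /kamzobreuretie/ → kanzobreuretie.
Rule 2 (intervocalic voicing): /t/ is a voiceless stop between vowels /e/ and /i/, so it voices to [d]. /kanzobreuretie/ → kanzobreuredie.
Rule 3 (pre-rhotic lowering): /u/ is a high vowel immediately before /r/, so it lowers to [o]. /kanzobreuredie/ → kanzobreoredie.
Rule 4 (final vowel raising): /e/ is a mid vowel in word-final position, so it raises to [i]. /kanzobreoredie/ → kanzobreoredii.

kanzobreoredii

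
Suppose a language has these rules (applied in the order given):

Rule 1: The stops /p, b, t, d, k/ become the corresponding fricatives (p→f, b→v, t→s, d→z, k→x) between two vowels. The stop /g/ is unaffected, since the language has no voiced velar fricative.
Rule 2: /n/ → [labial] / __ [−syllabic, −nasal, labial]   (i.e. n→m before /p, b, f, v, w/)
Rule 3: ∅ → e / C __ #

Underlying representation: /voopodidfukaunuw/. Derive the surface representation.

voofozidfuxaunuwe

Rule 1 (intervocalic spirantization): /p/ is a stop between vowels /o/ and /o/, so it spirantizes to the fricative [f]. /d/ is a stop between vowels /o/ and /i/, so it spirantizes to the fricative [z]. /k/ is a stop between vowels /u/ and /a/, so it spirantizes to the fricative [x]. /voopodidfukaunuw/ → voofozidfuxaunuw.
Rule 2 (nasal place assimilation): no segment meets the environment; /voofozidfuxaunuw/ is unchanged.
Rule 3 (final e-epenthesis): the form ends in the consonant /w/, so [e] is inserted word-finally. /voofozidfuxaunuw/ → voofozidfuxaunuwe.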